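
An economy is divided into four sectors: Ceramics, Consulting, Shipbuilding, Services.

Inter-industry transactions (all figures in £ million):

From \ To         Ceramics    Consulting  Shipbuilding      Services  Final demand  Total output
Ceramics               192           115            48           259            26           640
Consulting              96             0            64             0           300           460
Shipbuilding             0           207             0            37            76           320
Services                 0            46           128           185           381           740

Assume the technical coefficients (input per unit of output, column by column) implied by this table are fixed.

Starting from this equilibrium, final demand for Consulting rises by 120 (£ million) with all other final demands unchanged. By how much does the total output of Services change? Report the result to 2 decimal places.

Technical coefficients a_ij = z_ij / X_j:
  a_11 = 192/640 = 0.30, a_21 = 96/640 = 0.15, a_31 = 0/640 = 0.00, a_41 = 0/640 = 0.00
  a_12 = 115/460 = 0.25, a_22 = 0/460 = 0.00, a_32 = 207/460 = 0.45, a_42 = 46/460 = 0.10
  a_13 = 48/320 = 0.15, a_23 = 64/320 = 0.20, a_33 = 0/320 = 0.00, a_43 = 128/320 = 0.40
  a_14 = 259/740 = 0.35, a_24 = 0/740 = 0.00, a_34 = 37/740 = 0.05, a_44 = 185/740 = 0.25
I − A =
  [   0.70    -0.25    -0.15    -0.35]
  [  -0.15     1.00    -0.20     0.00]
  [   0.00    -0.45     1.00    -0.05]
  [   0.00    -0.10    -0.40     0.75]
Compute the cofactors C_ij = (−1)^(i+j)·(3×3 minor ij) of I−A; the adjugate is their transpose:
adj(I−A) = Cᵀ =
  [ 0.661500   0.331875   0.297000   0.328500]
  [ 0.109500   0.511000   0.142875   0.060625]
  [ 0.051375   0.239750   0.491625   0.056750]
  [ 0.042000   0.196000   0.281250   0.589375]
det(I−A) = Σ_j (I−A)_1j·C_1j = (0.70)(0.661500) + (-0.25)(0.109500) + (-0.15)(0.051375) + (-0.35)(0.042000) = 0.41326875
(I − A)⁻¹ = adj(I−A) / det(I−A) ≈
  [   1.6007     0.8030     0.7187     0.7949]
  [   0.2650     1.2365     0.3457     0.1467]
  [   0.1243     0.5801     1.1896     0.1373]
  [   0.1016     0.4743     0.6805     1.4261]
Δx = (I − A)⁻¹ Δd with Δd having +120 in the Consulting component and 0 elsewhere.
So Δx_4 = L_42 · (+120), where L_42 = adj(I−A)_42 / det(I−A) = 0.196000 / 0.41326875.
Δx_4 = 0.196000 × (+120) / 0.41326875 = 23.52 / 0.41326875 ≈ 56.91.

Δx_4 = 56.91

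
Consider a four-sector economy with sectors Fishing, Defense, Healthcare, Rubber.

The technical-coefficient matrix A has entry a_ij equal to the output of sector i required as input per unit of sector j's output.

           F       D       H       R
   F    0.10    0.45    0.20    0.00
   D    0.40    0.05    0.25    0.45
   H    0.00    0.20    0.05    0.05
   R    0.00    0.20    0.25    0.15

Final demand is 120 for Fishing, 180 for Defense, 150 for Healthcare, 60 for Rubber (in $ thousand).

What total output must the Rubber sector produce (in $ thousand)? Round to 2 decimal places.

x_R = 311.23

I − A =
  [   0.90    -0.45    -0.20     0.00]
  [  -0.40     0.95    -0.25    -0.45]
  [   0.00    -0.20     0.95    -0.05]
  [   0.00    -0.20    -0.25     0.85]
Compute the cofactors C_ij = (−1)^(i+j)·(3×3 minor ij) of I−A; the adjugate is their transpose:
adj(I−A) = Cᵀ =
  [ 0.60225   0.39375   0.28975   0.22550]
  [ 0.31800   0.71550   0.36050   0.40000]
  [ 0.07200   0.16200   0.49275   0.11475]
  [ 0.09600   0.21600   0.22975   0.58025]
det(I−A) = Σ_j (I−A)_1j·C_1j = (0.90)(0.60225) + (-0.45)(0.31800) + (-0.20)(0.07200) + (0.00)(0.09600) = 0.384525
(I − A)⁻¹ = adj(I−A) / det(I−A) ≈
  [   1.5662     1.0240     0.7535     0.5864]
  [   0.8270     1.8607     0.9375     1.0402]
  [   0.1872     0.4213     1.2815     0.2984]
  [   0.2497     0.5617     0.5975     1.5090]
x = (I − A)⁻¹ d = adj(I−A)·d / det(I−A), with det(I−A) = 0.384525:
  x_F = (0.60225·120 + 0.39375·180 + 0.28975·150 + 0.22550·60) / 0.384525 = 200.1375 / 0.384525 ≈ 520.48
  x_D = (0.31800·120 + 0.71550·180 + 0.36050·150 + 0.40000·60) / 0.384525 = 245.025 / 0.384525 ≈ 637.21
  x_H = (0.07200·120 + 0.16200·180 + 0.49275·150 + 0.11475·60) / 0.384525 = 118.5975 / 0.384525 ≈ 308.43
  x_R = (0.09600·120 + 0.21600·180 + 0.22975·150 + 0.58025·60) / 0.384525 = 119.6775 / 0.384525 ≈ 311.23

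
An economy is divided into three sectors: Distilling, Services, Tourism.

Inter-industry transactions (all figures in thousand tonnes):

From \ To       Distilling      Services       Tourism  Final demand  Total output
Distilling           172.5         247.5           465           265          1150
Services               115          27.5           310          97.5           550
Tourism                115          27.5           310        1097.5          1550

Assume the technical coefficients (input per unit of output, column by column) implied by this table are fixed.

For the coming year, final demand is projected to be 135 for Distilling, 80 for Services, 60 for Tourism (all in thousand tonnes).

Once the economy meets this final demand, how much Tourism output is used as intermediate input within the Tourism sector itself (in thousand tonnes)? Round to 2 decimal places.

Technical coefficients a_ij = z_ij / X_j:
  a_11 = 172.5/1150 = 0.15, a_21 = 115/1150 = 0.10, a_31 = 115/1150 = 0.10
  a_12 = 247.5/550 = 0.45, a_22 = 27.5/550 = 0.05, a_32 = 27.5/550 = 0.05
  a_13 = 465/1550 = 0.30, a_23 = 310/1550 = 0.20, a_33 = 310/1550 = 0.20
I − A =
  [   0.85    -0.45    -0.30]
  [  -0.10     0.95    -0.20]
  [  -0.10    -0.05     0.80]
Cofactors of I−A, C_ij = (−1)^(i+j)·(minor ij) (rows/columns in the sector order above):
  C_11 = (0.95)(0.80) − (-0.20)(-0.05) = 0.7500
  C_12 = −[(-0.10)(0.80) − (-0.20)(-0.10)] = 0.1000
  C_13 = (-0.10)(-0.05) − (0.95)(-0.10) = 0.1000
  C_21 = −[(-0.45)(0.80) − (-0.30)(-0.05)] = 0.3750
  C_22 = (0.85)(0.80) − (-0.30)(-0.10) = 0.6500
  C_23 = −[(0.85)(-0.05) − (-0.45)(-0.10)] = 0.0875
  C_31 = (-0.45)(-0.20) − (-0.30)(0.95) = 0.3750
  C_32 = −[(0.85)(-0.20) − (-0.30)(-0.10)] = 0.2000
  C_33 = (0.85)(0.95) − (-0.45)(-0.10) = 0.7625
det(I−A) = Σ_j (I−A)_1j·C_1j = (0.85)(0.7500) + (-0.45)(0.1000) + (-0.30)(0.1000) = 0.5625
adj(I−A) = Cᵀ =
  [ 0.7500   0.3750   0.3750]
  [ 0.1000   0.6500   0.2000]
  [ 0.1000   0.0875   0.7625]
(I − A)⁻¹ = adj(I−A) / det(I−A) ≈
  [   1.3333     0.6667     0.6667]
  [   0.1778     1.1556     0.3556]
  [   0.1778     0.1556     1.3556]
First solve x = (I − A)⁻¹ d = adj(I−A)·d / det(I−A); in particular x_3 = (0.1000·135 + 0.0875·80 + 0.7625·60) / 0.5625 = 66.25 / 0.5625 ≈ 117.7778.
Intermediate flow from 3 to 3: z_33 = a_33 · x_3 = 0.20 × 66.25 / 0.5625 = 13.25 / 0.5625 ≈ 23.56.

z_33 = 23.56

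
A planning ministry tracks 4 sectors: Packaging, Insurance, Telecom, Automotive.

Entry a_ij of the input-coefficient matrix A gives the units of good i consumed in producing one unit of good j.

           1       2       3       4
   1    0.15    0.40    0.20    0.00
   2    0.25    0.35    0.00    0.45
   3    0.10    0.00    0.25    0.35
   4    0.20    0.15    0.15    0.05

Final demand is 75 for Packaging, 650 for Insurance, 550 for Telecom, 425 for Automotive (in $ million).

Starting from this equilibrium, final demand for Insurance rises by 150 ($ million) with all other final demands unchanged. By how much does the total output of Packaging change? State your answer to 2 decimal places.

Δx_1 = 202.64

I − A =
  [   0.85    -0.40    -0.20     0.00]
  [  -0.25     0.65     0.00    -0.45]
  [  -0.10     0.00     0.75    -0.35]
  [  -0.20    -0.15    -0.15     0.95]
Compute the cofactors C_ij = (−1)^(i+j)·(3×3 minor ij) of I−A; the adjugate is their transpose:
adj(I−A) = Cᵀ =
  [ 0.378375   0.274500   0.137000   0.180500]
  [ 0.239250   0.528000   0.122875   0.295375]
  [ 0.113625   0.110625   0.336500   0.176375]
  [ 0.135375   0.158625   0.101375   0.326375]
det(I−A) = Σ_j (I−A)_1j·C_1j = (0.85)(0.378375) + (-0.40)(0.239250) + (-0.20)(0.113625) + (0.00)(0.135375) = 0.20319375
(I − A)⁻¹ = adj(I−A) / det(I−A) ≈
  [   1.8621     1.3509     0.6742     0.8883]
  [   1.1774     2.5985     0.6047     1.4537]
  [   0.5592     0.5444     1.6561     0.8680]
  [   0.6662     0.7807     0.4989     1.6062]
Δx = (I − A)⁻¹ Δd with Δd having +150 in the Insurance component and 0 elsewhere.
So Δx_1 = L_12 · (+150), where L_12 = adj(I−A)_12 / det(I−A) = 0.274500 / 0.20319375.
Δx_1 = 0.274500 × (+150) / 0.20319375 = 41.175 / 0.20319375 ≈ 202.64.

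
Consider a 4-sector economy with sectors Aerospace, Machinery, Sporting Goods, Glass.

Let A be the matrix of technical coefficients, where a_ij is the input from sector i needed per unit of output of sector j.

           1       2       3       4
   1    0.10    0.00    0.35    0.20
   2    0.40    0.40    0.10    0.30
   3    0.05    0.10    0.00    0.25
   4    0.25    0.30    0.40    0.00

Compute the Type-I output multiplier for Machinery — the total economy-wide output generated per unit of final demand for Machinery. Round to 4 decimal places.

I − A =
  [   0.90     0.00    -0.35    -0.20]
  [  -0.40     0.60    -0.10    -0.30]
  [  -0.05    -0.10     1.00    -0.25]
  [  -0.25    -0.30    -0.40     1.00]
Compute the cofactors C_ij = (−1)^(i+j)·(3×3 minor ij) of I−A; the adjugate is their transpose:
adj(I−A) = Cᵀ =
  [ 0.420500   0.129250   0.232500   0.181000]
  [ 0.452250   0.716625   0.391250   0.403250]
  [ 0.140500   0.155500   0.405000   0.176000]
  [ 0.297000   0.309500   0.337500   0.506500]
det(I−A) = Σ_j (I−A)_1j·C_1j = (0.90)(0.420500) + (0.00)(0.452250) + (-0.35)(0.140500) + (-0.20)(0.297000) = 0.269875
(I − A)⁻¹ = adj(I−A) / det(I−A) ≈
  [   1.55813     0.47893     0.86151     0.67068]
  [   1.67578     2.65540     1.44975     1.49421]
  [   0.52061     0.57619     1.50069     0.65215]
  [   1.10051     1.14683     1.25058     1.87679]
The output multiplier for sector j is the column-j sum of the Leontief inverse (I − A)⁻¹ = adj(I−A) / det(I−A).
Column 2 of adj(I−A): (0.129250, 0.716625, 0.155500, 0.309500); det(I−A) = 0.269875.
m_2 = (0.129250 + 0.716625 + 0.155500 + 0.309500) / 0.269875 = 1.310875 / 0.269875 ≈ 4.8573.

m_2 = 4.8573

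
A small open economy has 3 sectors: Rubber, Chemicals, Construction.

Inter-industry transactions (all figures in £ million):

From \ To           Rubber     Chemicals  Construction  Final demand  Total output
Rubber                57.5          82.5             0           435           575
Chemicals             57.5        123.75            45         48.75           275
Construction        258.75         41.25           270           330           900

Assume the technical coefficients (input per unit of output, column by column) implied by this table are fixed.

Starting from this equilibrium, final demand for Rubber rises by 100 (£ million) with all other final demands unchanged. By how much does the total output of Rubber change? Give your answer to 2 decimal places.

Technical coefficients a_ij = z_ij / X_j:
  a_11 = 57.5/575 = 0.10, a_21 = 57.5/575 = 0.10, a_31 = 258.75/575 = 0.45
  a_12 = 82.5/275 = 0.30, a_22 = 123.75/275 = 0.45, a_32 = 41.25/275 = 0.15
  a_13 = 0/900 = 0.00, a_23 = 45/900 = 0.05, a_33 = 270/900 = 0.30
I − A =
  [   0.90    -0.30     0.00]
  [  -0.10     0.55    -0.05]
  [  -0.45    -0.15     0.70]
Cofactors of I−A, C_ij = (−1)^(i+j)·(minor ij) (rows/columns in the sector order above):
  C_11 = (0.55)(0.70) − (-0.05)(-0.15) = 0.3775
  C_12 = −[(-0.10)(0.70) − (-0.05)(-0.45)] = 0.0925
  C_13 = (-0.10)(-0.15) − (0.55)(-0.45) = 0.2625
  C_21 = −[(-0.30)(0.70) − (0.00)(-0.15)] = 0.2100
  C_22 = (0.90)(0.70) − (0.00)(-0.45) = 0.6300
  C_23 = −[(0.90)(-0.15) − (-0.30)(-0.45)] = 0.2700
  C_31 = (-0.30)(-0.05) − (0.00)(0.55) = 0.0150
  C_32 = −[(0.90)(-0.05) − (0.00)(-0.10)] = 0.0450
  C_33 = (0.90)(0.55) − (-0.30)(-0.10) = 0.4650
det(I−A) = Σ_j (I−A)_1j·C_1j = (0.90)(0.3775) + (-0.30)(0.0925) + (0.00)(0.2625) = 0.3120
adj(I−A) = Cᵀ =
  [ 0.3775   0.2100   0.0150]
  [ 0.0925   0.6300   0.0450]
  [ 0.2625   0.2700   0.4650]
(I − A)⁻¹ = adj(I−A) / det(I−A) ≈
  [   1.2099     0.6731     0.0481]
  [   0.2965     2.0192     0.1442]
  [   0.8413     0.8654     1.4904]
Δx = (I − A)⁻¹ Δd with Δd having +100 in the Rubber component and 0 elsewhere.
So Δx_1 = L_11 · (+100), where L_11 = adj(I−A)_11 / det(I−A) = 0.3775 / 0.3120.
Δx_1 = 0.3775 × (+100) / 0.3120 = 37.75 / 0.3120 ≈ 120.99.

Δx_1 = 120.99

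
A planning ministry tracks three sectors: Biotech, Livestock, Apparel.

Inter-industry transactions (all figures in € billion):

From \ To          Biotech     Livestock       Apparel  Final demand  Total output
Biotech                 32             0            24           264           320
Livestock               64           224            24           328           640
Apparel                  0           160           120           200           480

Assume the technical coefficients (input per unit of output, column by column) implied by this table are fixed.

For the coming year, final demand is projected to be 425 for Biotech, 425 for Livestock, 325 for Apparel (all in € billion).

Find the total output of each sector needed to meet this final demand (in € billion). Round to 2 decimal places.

Technical coefficients a_ij = z_ij / X_j:
  a_11 = 32/320 = 0.10, a_21 = 64/320 = 0.20, a_31 = 0/320 = 0.00
  a_12 = 0/640 = 0.00, a_22 = 224/640 = 0.35, a_32 = 160/640 = 0.25
  a_13 = 24/480 = 0.05, a_23 = 24/480 = 0.05, a_33 = 120/480 = 0.25
I − A =
  [   0.90     0.00    -0.05]
  [  -0.20     0.65    -0.05]
  [   0.00    -0.25     0.75]
Cofactors of I−A, C_ij = (−1)^(i+j)·(minor ij) (rows/columns in the sector order above):
  C_11 = (0.65)(0.75) − (-0.05)(-0.25) = 0.4750
  C_12 = −[(-0.20)(0.75) − (-0.05)(0.00)] = 0.1500
  C_13 = (-0.20)(-0.25) − (0.65)(0.00) = 0.0500
  C_21 = −[(0.00)(0.75) − (-0.05)(-0.25)] = 0.0125
  C_22 = (0.90)(0.75) − (-0.05)(0.00) = 0.6750
  C_23 = −[(0.90)(-0.25) − (0.00)(0.00)] = 0.2250
  C_31 = (0.00)(-0.05) − (-0.05)(0.65) = 0.0325
  C_32 = −[(0.90)(-0.05) − (-0.05)(-0.20)] = 0.0550
  C_33 = (0.90)(0.65) − (0.00)(-0.20) = 0.5850
det(I−A) = Σ_j (I−A)_1j·C_1j = (0.90)(0.4750) + (0.00)(0.1500) + (-0.05)(0.0500) = 0.4250
adj(I−A) = Cᵀ =
  [ 0.4750   0.0125   0.0325]
  [ 0.1500   0.6750   0.0550]
  [ 0.0500   0.2250   0.5850]
(I − A)⁻¹ = adj(I−A) / det(I−A) ≈
  [   1.1176     0.0294     0.0765]
  [   0.3529     1.5882     0.1294]
  [   0.1176     0.5294     1.3765]
x = (I − A)⁻¹ d = adj(I−A)·d / det(I−A), with det(I−A) = 0.4250:
  x_1 = (0.4750·425 + 0.0125·425 + 0.0325·325) / 0.4250 = 217.75 / 0.4250 ≈ 512.35
  x_2 = (0.1500·425 + 0.6750·425 + 0.0550·325) / 0.4250 = 368.50 / 0.4250 ≈ 867.06
  x_3 = (0.0500·425 + 0.2250·425 + 0.5850·325) / 0.4250 = 307.00 / 0.4250 ≈ 722.35

x_1 = 512.35, x_2 = 867.06, x_3 = 722.35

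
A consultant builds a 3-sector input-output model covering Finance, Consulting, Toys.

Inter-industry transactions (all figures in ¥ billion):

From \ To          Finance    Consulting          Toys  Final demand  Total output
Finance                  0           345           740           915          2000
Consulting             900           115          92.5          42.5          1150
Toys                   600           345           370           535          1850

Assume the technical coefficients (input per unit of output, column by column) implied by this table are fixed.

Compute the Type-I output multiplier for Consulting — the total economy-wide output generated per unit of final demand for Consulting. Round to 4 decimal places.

Technical coefficients a_ij = z_ij / X_j:
  a_11 = 0/2000 = 0.00, a_21 = 900/2000 = 0.45, a_31 = 600/2000 = 0.30
  a_12 = 345/1150 = 0.30, a_22 = 115/1150 = 0.10, a_32 = 345/1150 = 0.30
  a_13 = 740/1850 = 0.40, a_23 = 92.5/1850 = 0.05, a_33 = 370/1850 = 0.20
I − A =
  [   1.00    -0.30    -0.40]
  [  -0.45     0.90    -0.05]
  [  -0.30    -0.30     0.80]
Cofactors of I−A, C_ij = (−1)^(i+j)·(minor ij) (rows/columns in the sector order above):
  C_11 = (0.90)(0.80) − (-0.05)(-0.30) = 0.7050
  C_12 = −[(-0.45)(0.80) − (-0.05)(-0.30)] = 0.3750
  C_13 = (-0.45)(-0.30) − (0.90)(-0.30) = 0.4050
  C_21 = −[(-0.30)(0.80) − (-0.40)(-0.30)] = 0.3600
  C_22 = (1.00)(0.80) − (-0.40)(-0.30) = 0.6800
  C_23 = −[(1.00)(-0.30) − (-0.30)(-0.30)] = 0.3900
  C_31 = (-0.30)(-0.05) − (-0.40)(0.90) = 0.3750
  C_32 = −[(1.00)(-0.05) − (-0.40)(-0.45)] = 0.2300
  C_33 = (1.00)(0.90) − (-0.30)(-0.45) = 0.7650
det(I−A) = Σ_j (I−A)_1j·C_1j = (1.00)(0.7050) + (-0.30)(0.3750) + (-0.40)(0.4050) = 0.4305
adj(I−A) = Cᵀ =
  [ 0.7050   0.3600   0.3750]
  [ 0.3750   0.6800   0.2300]
  [ 0.4050   0.3900   0.7650]
(I − A)⁻¹ = adj(I−A) / det(I−A) ≈
  [   1.63763     0.83624     0.87108]
  [   0.87108     1.57956     0.53426]
  [   0.94077     0.90592     1.77700]
The output multiplier for sector j is the column-j sum of the Leontief inverse (I − A)⁻¹ = adj(I−A) / det(I−A).
Column 2 of adj(I−A): (0.3600, 0.6800, 0.3900); det(I−A) = 0.4305.
m_2 = (0.3600 + 0.6800 + 0.3900) / 0.4305 = 1.43 / 0.4305 ≈ 3.3217.

m_2 = 3.3217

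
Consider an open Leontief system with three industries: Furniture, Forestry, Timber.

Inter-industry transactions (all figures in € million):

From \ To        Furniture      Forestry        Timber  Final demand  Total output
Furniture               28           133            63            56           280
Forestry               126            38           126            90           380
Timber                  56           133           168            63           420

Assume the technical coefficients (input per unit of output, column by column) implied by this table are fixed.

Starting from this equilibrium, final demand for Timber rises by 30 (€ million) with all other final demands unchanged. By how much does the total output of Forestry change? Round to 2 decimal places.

Δx_2 = 44.93

Technical coefficients a_ij = z_ij / X_j:
  a_11 = 28/280 = 0.10, a_21 = 126/280 = 0.45, a_31 = 56/280 = 0.20
  a_12 = 133/380 = 0.35, a_22 = 38/380 = 0.10, a_32 = 133/380 = 0.35
  a_13 = 63/420 = 0.15, a_23 = 126/420 = 0.30, a_33 = 168/420 = 0.40
I − A =
  [   0.90    -0.35    -0.15]
  [  -0.45     0.90    -0.30]
  [  -0.20    -0.35     0.60]
Cofactors of I−A, C_ij = (−1)^(i+j)·(minor ij) (rows/columns in the sector order above):
  C_11 = (0.90)(0.60) − (-0.30)(-0.35) = 0.4350
  C_12 = −[(-0.45)(0.60) − (-0.30)(-0.20)] = 0.3300
  C_13 = (-0.45)(-0.35) − (0.90)(-0.20) = 0.3375
  C_21 = −[(-0.35)(0.60) − (-0.15)(-0.35)] = 0.2625
  C_22 = (0.90)(0.60) − (-0.15)(-0.20) = 0.5100
  C_23 = −[(0.90)(-0.35) − (-0.35)(-0.20)] = 0.3850
  C_31 = (-0.35)(-0.30) − (-0.15)(0.90) = 0.2400
  C_32 = −[(0.90)(-0.30) − (-0.15)(-0.45)] = 0.3375
  C_33 = (0.90)(0.90) − (-0.35)(-0.45) = 0.6525
det(I−A) = Σ_j (I−A)_1j·C_1j = (0.90)(0.4350) + (-0.35)(0.3300) + (-0.15)(0.3375) = 0.225375
adj(I−A) = Cᵀ =
  [ 0.4350   0.2625   0.2400]
  [ 0.3300   0.5100   0.3375]
  [ 0.3375   0.3850   0.6525]
(I − A)⁻¹ = adj(I−A) / det(I−A) ≈
  [   1.9301     1.1647     1.0649]
  [   1.4642     2.2629     1.4975]
  [   1.4975     1.7083     2.8952]
Δx = (I − A)⁻¹ Δd with Δd having +30 in the Timber component and 0 elsewhere.
So Δx_2 = L_23 · (+30), where L_23 = adj(I−A)_23 / det(I−A) = 0.3375 / 0.225375.
Δx_2 = 0.3375 × (+30) / 0.225375 = 10.125 / 0.225375 ≈ 44.93.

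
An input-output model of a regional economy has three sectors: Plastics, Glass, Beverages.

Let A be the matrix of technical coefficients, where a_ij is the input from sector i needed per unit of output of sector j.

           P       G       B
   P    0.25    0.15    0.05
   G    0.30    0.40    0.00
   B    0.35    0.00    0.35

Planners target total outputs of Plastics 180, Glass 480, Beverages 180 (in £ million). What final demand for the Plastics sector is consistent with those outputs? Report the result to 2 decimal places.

d_P = 54.00

I − A =
  [   0.75    -0.15    -0.05]
  [  -0.30     0.60     0.00]
  [  -0.35     0.00     0.65]
d = (I − A) x:
  d_P = (+0.75)·180 + (-0.15)·480 + (-0.05)·180 = 54.00
  d_G = (-0.30)·180 + (+0.60)·480 + (+0.00)·180 = 234.00
  d_B = (-0.35)·180 + (+0.00)·480 + (+0.65)·180 = 54.00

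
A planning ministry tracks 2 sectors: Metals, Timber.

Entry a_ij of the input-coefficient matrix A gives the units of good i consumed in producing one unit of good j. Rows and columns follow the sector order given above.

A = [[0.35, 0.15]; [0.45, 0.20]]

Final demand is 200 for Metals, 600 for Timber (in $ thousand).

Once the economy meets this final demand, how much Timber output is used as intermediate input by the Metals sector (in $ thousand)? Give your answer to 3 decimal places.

z_21 = 248.619

I − A =
  [   0.65    -0.15]
  [  -0.45     0.80]
det(I−A) = (0.65)(0.80) − (-0.15)(-0.45) = 0.4525
adj(I−A) = [[0.80, 0.15], [0.45, 0.65]]
(I − A)⁻¹ = adj(I−A) / det(I−A) ≈
  [   1.7680     0.3315]
  [   0.9945     1.4365]
First solve x = (I − A)⁻¹ d = adj(I−A)·d / det(I−A); in particular x_1 = (0.80·200 + 0.15·600) / 0.4525 = 250.00 / 0.4525 ≈ 552.48619.
Intermediate flow from 2 to 1: z_21 = a_21 · x_1 = 0.45 × 250.00 / 0.4525 = 112.50 / 0.4525 ≈ 248.619.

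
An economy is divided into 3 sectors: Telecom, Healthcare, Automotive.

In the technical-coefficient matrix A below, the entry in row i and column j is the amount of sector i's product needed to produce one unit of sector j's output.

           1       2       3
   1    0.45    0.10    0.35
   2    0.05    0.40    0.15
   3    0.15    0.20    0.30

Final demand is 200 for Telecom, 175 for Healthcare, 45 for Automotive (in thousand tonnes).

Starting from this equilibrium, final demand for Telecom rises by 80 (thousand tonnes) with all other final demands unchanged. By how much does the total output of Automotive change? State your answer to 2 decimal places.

I − A =
  [   0.55    -0.10    -0.35]
  [  -0.05     0.60    -0.15]
  [  -0.15    -0.20     0.70]
Cofactors of I−A, C_ij = (−1)^(i+j)·(minor ij) (rows/columns in the sector order above):
  C_11 = (0.60)(0.70) − (-0.15)(-0.20) = 0.3900
  C_12 = −[(-0.05)(0.70) − (-0.15)(-0.15)] = 0.0575
  C_13 = (-0.05)(-0.20) − (0.60)(-0.15) = 0.1000
  C_21 = −[(-0.10)(0.70) − (-0.35)(-0.20)] = 0.1400
  C_22 = (0.55)(0.70) − (-0.35)(-0.15) = 0.3325
  C_23 = −[(0.55)(-0.20) − (-0.10)(-0.15)] = 0.1250
  C_31 = (-0.10)(-0.15) − (-0.35)(0.60) = 0.2250
  C_32 = −[(0.55)(-0.15) − (-0.35)(-0.05)] = 0.1000
  C_33 = (0.55)(0.60) − (-0.10)(-0.05) = 0.3250
det(I−A) = Σ_j (I−A)_1j·C_1j = (0.55)(0.3900) + (-0.10)(0.0575) + (-0.35)(0.1000) = 0.17375
adj(I−A) = Cᵀ =
  [ 0.3900   0.1400   0.2250]
  [ 0.0575   0.3325   0.1000]
  [ 0.1000   0.1250   0.3250]
(I − A)⁻¹ = adj(I−A) / det(I−A) ≈
  [   2.2446     0.8058     1.2950]
  [   0.3309     1.9137     0.5755]
  [   0.5755     0.7194     1.8705]
Δx = (I − A)⁻¹ Δd with Δd having +80 in the Telecom component and 0 elsewhere.
So Δx_3 = L_31 · (+80), where L_31 = adj(I−A)_31 / det(I−A) = 0.1000 / 0.17375.
Δx_3 = 0.1000 × (+80) / 0.17375 = 8.00 / 0.17375 ≈ 46.04.

Δx_3 = 46.04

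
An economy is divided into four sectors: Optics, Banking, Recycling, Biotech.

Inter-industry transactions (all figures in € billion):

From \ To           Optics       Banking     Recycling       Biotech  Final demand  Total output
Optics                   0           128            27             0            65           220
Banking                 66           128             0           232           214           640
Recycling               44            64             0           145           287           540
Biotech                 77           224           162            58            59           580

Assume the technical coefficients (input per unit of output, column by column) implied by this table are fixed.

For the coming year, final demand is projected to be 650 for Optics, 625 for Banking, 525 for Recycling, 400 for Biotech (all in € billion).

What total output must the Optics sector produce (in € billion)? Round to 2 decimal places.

x_1 = 1219.01

Technical coefficients a_ij = z_ij / X_j:
  a_11 = 0/220 = 0.00, a_21 = 66/220 = 0.30, a_31 = 44/220 = 0.20, a_41 = 77/220 = 0.35
  a_12 = 128/640 = 0.20, a_22 = 128/640 = 0.20, a_32 = 64/640 = 0.10, a_42 = 224/640 = 0.35
  a_13 = 27/540 = 0.05, a_23 = 0/540 = 0.00, a_33 = 0/540 = 0.00, a_43 = 162/540 = 0.30
  a_14 = 0/580 = 0.00, a_24 = 232/580 = 0.40, a_34 = 145/580 = 0.25, a_44 = 58/580 = 0.10
I − A =
  [   1.00    -0.20    -0.05     0.00]
  [  -0.30     0.80     0.00    -0.40]
  [  -0.20    -0.10     1.00    -0.25]
  [  -0.35    -0.35    -0.30     0.90]
Compute the cofactors C_ij = (−1)^(i+j)·(3×3 minor ij) of I−A; the adjugate is their transpose:
adj(I−A) = Cᵀ =
  [ 0.508000   0.173875   0.053000   0.092000]
  [ 0.411500   0.811625   0.140500   0.399750]
  [ 0.253250   0.231000   0.498000   0.241000]
  [ 0.442000   0.460250   0.241250   0.730500]
det(I−A) = Σ_j (I−A)_1j·C_1j = (1.00)(0.508000) + (-0.20)(0.411500) + (-0.05)(0.253250) + (0.00)(0.442000) = 0.4130375
(I − A)⁻¹ = adj(I−A) / det(I−A) ≈
  [   1.2299     0.4210     0.1283     0.2227]
  [   0.9963     1.9650     0.3402     0.9678]
  [   0.6131     0.5593     1.2057     0.5835]
  [   1.0701     1.1143     0.5841     1.7686]
x = (I − A)⁻¹ d = adj(I−A)·d / det(I−A), with det(I−A) = 0.4130375:
  x_1 = (0.508000·650 + 0.173875·625 + 0.053000·525 + 0.092000·400) / 0.4130375 = 503.496875 / 0.4130375 ≈ 1219.01
  x_2 = (0.411500·650 + 0.811625·625 + 0.140500·525 + 0.399750·400) / 0.4130375 = 1008.403125 / 0.4130375 ≈ 2441.43
  x_3 = (0.253250·650 + 0.231000·625 + 0.498000·525 + 0.241000·400) / 0.4130375 = 666.8375 / 0.4130375 ≈ 1614.47
  x_4 = (0.442000·650 + 0.460250·625 + 0.241250·525 + 0.730500·400) / 0.4130375 = 993.8125 / 0.4130375 ≈ 2406.11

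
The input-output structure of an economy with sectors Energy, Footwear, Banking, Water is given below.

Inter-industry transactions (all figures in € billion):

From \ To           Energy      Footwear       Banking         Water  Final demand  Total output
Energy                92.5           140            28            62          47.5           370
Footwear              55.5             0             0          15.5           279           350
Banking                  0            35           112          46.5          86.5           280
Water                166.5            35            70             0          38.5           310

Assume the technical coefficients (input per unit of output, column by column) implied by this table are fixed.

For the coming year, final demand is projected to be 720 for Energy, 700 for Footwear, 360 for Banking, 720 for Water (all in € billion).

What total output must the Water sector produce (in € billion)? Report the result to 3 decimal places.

Technical coefficients a_ij = z_ij / X_j:
  a_EE = 92.5/370 = 0.25, a_FE = 55.5/370 = 0.15, a_BE = 0/370 = 0.00, a_WE = 166.5/370 = 0.45
  a_EF = 140/350 = 0.40, a_FF = 0/350 = 0.00, a_BF = 35/350 = 0.10, a_WF = 35/350 = 0.10
  a_EB = 28/280 = 0.10, a_FB = 0/280 = 0.00, a_BB = 112/280 = 0.40, a_WB = 70/280 = 0.25
  a_EW = 62/310 = 0.20, a_FW = 15.5/310 = 0.05, a_BW = 46.5/310 = 0.15, a_WW = 0/310 = 0.00
I − A =
  [   0.75    -0.40    -0.10    -0.20]
  [  -0.15     1.00     0.00    -0.05]
  [   0.00    -0.10     0.60    -0.15]
  [  -0.45    -0.10    -0.25     1.00]
Compute the cofactors C_ij = (−1)^(i+j)·(3×3 minor ij) of I−A; the adjugate is their transpose:
adj(I−A) = Cᵀ =
  [ 0.558250   0.253500   0.154500   0.147500]
  [ 0.097875   0.361125   0.034125   0.042750]
  [ 0.087000   0.104250   0.584250   0.110250]
  [ 0.282750   0.176250   0.219000   0.412500]
det(I−A) = Σ_j (I−A)_1j·C_1j = (0.75)(0.558250) + (-0.40)(0.097875) + (-0.10)(0.087000) + (-0.20)(0.282750) = 0.3142875
(I − A)⁻¹ = adj(I−A) / det(I−A) ≈
  [   1.7762     0.8066     0.4916     0.4693]
  [   0.3114     1.1490     0.1086     0.1360]
  [   0.2768     0.3317     1.8590     0.3508]
  [   0.8997     0.5608     0.6968     1.3125]
x = (I − A)⁻¹ d = adj(I−A)·d / det(I−A), with det(I−A) = 0.3142875:
  x_E = (0.558250·720 + 0.253500·700 + 0.154500·360 + 0.147500·720) / 0.3142875 = 741.21 / 0.3142875 ≈ 2358.382
  x_F = (0.097875·720 + 0.361125·700 + 0.034125·360 + 0.042750·720) / 0.3142875 = 366.3225 / 0.3142875 ≈ 1165.565
  x_B = (0.087000·720 + 0.104250·700 + 0.584250·360 + 0.110250·720) / 0.3142875 = 425.325 / 0.3142875 ≈ 1353.299
  x_W = (0.282750·720 + 0.176250·700 + 0.219000·360 + 0.412500·720) / 0.3142875 = 702.795 / 0.3142875 ≈ 2236.153

x_W = 2236.153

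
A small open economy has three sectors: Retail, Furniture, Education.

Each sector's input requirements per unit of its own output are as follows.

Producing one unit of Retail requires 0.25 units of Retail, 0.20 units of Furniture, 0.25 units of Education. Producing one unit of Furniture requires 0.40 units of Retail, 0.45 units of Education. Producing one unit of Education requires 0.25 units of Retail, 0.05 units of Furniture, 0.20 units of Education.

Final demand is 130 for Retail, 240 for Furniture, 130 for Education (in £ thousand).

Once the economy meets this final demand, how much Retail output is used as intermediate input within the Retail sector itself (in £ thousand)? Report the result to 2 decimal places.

z_11 = 139.80

I − A =
  [   0.75    -0.40    -0.25]
  [  -0.20     1.00    -0.05]
  [  -0.25    -0.45     0.80]
Cofactors of I−A, C_ij = (−1)^(i+j)·(minor ij) (rows/columns in the sector order above):
  C_11 = (1.00)(0.80) − (-0.05)(-0.45) = 0.7775
  C_12 = −[(-0.20)(0.80) − (-0.05)(-0.25)] = 0.1725
  C_13 = (-0.20)(-0.45) − (1.00)(-0.25) = 0.3400
  C_21 = −[(-0.40)(0.80) − (-0.25)(-0.45)] = 0.4325
  C_22 = (0.75)(0.80) − (-0.25)(-0.25) = 0.5375
  C_23 = −[(0.75)(-0.45) − (-0.40)(-0.25)] = 0.4375
  C_31 = (-0.40)(-0.05) − (-0.25)(1.00) = 0.2700
  C_32 = −[(0.75)(-0.05) − (-0.25)(-0.20)] = 0.0875
  C_33 = (0.75)(1.00) − (-0.40)(-0.20) = 0.6700
det(I−A) = Σ_j (I−A)_1j·C_1j = (0.75)(0.7775) + (-0.40)(0.1725) + (-0.25)(0.3400) = 0.429125
adj(I−A) = Cᵀ =
  [ 0.7775   0.4325   0.2700]
  [ 0.1725   0.5375   0.0875]
  [ 0.3400   0.4375   0.6700]
(I − A)⁻¹ = adj(I−A) / det(I−A) ≈
  [   1.8118     1.0079     0.6292]
  [   0.4020     1.2525     0.2039]
  [   0.7923     1.0195     1.5613]
First solve x = (I − A)⁻¹ d = adj(I−A)·d / det(I−A); in particular x_1 = (0.7775·130 + 0.4325·240 + 0.2700·130) / 0.429125 = 239.975 / 0.429125 ≈ 559.2193.
Intermediate flow from 1 to 1: z_11 = a_11 · x_1 = 0.25 × 239.975 / 0.429125 = 59.99375 / 0.429125 ≈ 139.80.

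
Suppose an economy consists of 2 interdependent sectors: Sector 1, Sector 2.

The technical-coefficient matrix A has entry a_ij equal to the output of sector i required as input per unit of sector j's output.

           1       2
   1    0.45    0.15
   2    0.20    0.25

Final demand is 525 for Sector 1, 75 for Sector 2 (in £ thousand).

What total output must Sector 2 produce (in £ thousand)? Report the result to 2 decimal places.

x_2 = 382.35

I − A =
  [   0.55    -0.15]
  [  -0.20     0.75]
det(I−A) = (0.55)(0.75) − (-0.15)(-0.20) = 0.3825
adj(I−A) = [[0.75, 0.15], [0.20, 0.55]]
(I − A)⁻¹ = adj(I−A) / det(I−A) ≈
  [   1.9608     0.3922]
  [   0.5229     1.4379]
x = (I − A)⁻¹ d = adj(I−A)·d / det(I−A), with det(I−A) = 0.3825:
  x_1 = (0.75·525 + 0.15·75) / 0.3825 = 405.00 / 0.3825 ≈ 1058.82
  x_2 = (0.20·525 + 0.55·75) / 0.3825 = 146.25 / 0.3825 ≈ 382.35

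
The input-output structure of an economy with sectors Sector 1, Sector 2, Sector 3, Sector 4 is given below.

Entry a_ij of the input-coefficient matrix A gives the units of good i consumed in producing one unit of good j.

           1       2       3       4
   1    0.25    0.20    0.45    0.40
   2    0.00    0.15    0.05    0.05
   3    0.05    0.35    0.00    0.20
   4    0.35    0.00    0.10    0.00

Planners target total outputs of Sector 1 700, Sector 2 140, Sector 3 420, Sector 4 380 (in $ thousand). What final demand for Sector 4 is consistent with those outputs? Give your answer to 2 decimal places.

d_4 = 93.00

I − A =
  [   0.75    -0.20    -0.45    -0.40]
  [   0.00     0.85    -0.05    -0.05]
  [  -0.05    -0.35     1.00    -0.20]
  [  -0.35     0.00    -0.10     1.00]
d = (I − A) x:
  d_1 = (+0.75)·700 + (-0.20)·140 + (-0.45)·420 + (-0.40)·380 = 156.00
  d_2 = (+0.00)·700 + (+0.85)·140 + (-0.05)·420 + (-0.05)·380 = 79.00
  d_3 = (-0.05)·700 + (-0.35)·140 + (+1.00)·420 + (-0.20)·380 = 260.00
  d_4 = (-0.35)·700 + (+0.00)·140 + (-0.10)·420 + (+1.00)·380 = 93.00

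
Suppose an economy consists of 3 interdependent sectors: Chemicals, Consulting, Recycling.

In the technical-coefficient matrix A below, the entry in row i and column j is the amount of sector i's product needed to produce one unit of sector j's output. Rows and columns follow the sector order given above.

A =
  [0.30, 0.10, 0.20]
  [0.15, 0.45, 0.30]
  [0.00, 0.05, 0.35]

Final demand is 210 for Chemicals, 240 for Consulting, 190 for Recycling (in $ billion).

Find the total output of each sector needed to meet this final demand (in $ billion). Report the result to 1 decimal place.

x_1 = 510.0, x_2 = 767.1, x_3 = 351.3

I − A =
  [   0.70    -0.10    -0.20]
  [  -0.15     0.55    -0.30]
  [   0.00    -0.05     0.65]
Cofactors of I−A, C_ij = (−1)^(i+j)·(minor ij) (rows/columns in the sector order above):
  C_11 = (0.55)(0.65) − (-0.30)(-0.05) = 0.3425
  C_12 = −[(-0.15)(0.65) − (-0.30)(0.00)] = 0.0975
  C_13 = (-0.15)(-0.05) − (0.55)(0.00) = 0.0075
  C_21 = −[(-0.10)(0.65) − (-0.20)(-0.05)] = 0.0750
  C_22 = (0.70)(0.65) − (-0.20)(0.00) = 0.4550
  C_23 = −[(0.70)(-0.05) − (-0.10)(0.00)] = 0.0350
  C_31 = (-0.10)(-0.30) − (-0.20)(0.55) = 0.1400
  C_32 = −[(0.70)(-0.30) − (-0.20)(-0.15)] = 0.2400
  C_33 = (0.70)(0.55) − (-0.10)(-0.15) = 0.3700
det(I−A) = Σ_j (I−A)_1j·C_1j = (0.70)(0.3425) + (-0.10)(0.0975) + (-0.20)(0.0075) = 0.2285
adj(I−A) = Cᵀ =
  [ 0.3425   0.0750   0.1400]
  [ 0.0975   0.4550   0.2400]
  [ 0.0075   0.0350   0.3700]
(I − A)⁻¹ = adj(I−A) / det(I−A) ≈
  [   1.4989     0.3282     0.6127]
  [   0.4267     1.9912     1.0503]
  [   0.0328     0.1532     1.6193]
x = (I − A)⁻¹ d = adj(I−A)·d / det(I−A), with det(I−A) = 0.2285:
  x_1 = (0.3425·210 + 0.0750·240 + 0.1400·190) / 0.2285 = 116.525 / 0.2285 ≈ 510.0
  x_2 = (0.0975·210 + 0.4550·240 + 0.2400·190) / 0.2285 = 175.275 / 0.2285 ≈ 767.1
  x_3 = (0.0075·210 + 0.0350·240 + 0.3700·190) / 0.2285 = 80.275 / 0.2285 ≈ 351.3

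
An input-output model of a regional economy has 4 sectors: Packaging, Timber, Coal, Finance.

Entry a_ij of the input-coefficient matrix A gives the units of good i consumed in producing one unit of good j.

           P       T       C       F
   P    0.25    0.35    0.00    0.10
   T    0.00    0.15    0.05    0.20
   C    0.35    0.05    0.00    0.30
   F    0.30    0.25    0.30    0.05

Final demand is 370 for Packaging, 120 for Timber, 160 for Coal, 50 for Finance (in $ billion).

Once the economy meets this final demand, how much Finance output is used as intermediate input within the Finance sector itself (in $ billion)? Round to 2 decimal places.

z_FF = 27.00

I − A =
  [   0.75    -0.35     0.00    -0.10]
  [   0.00     0.85    -0.05    -0.20]
  [  -0.35    -0.05     1.00    -0.30]
  [  -0.30    -0.25    -0.30     0.95]
Compute the cofactors C_ij = (−1)^(i+j)·(3×3 minor ij) of I−A; the adjugate is their transpose:
adj(I−A) = Cᵀ =
  [ 0.671875   0.327500   0.064375   0.160000]
  [ 0.102125   0.604500   0.079125   0.163000]
  [ 0.344625   0.247000   0.521625   0.253000]
  [ 0.347875   0.340500   0.205875   0.629500]
det(I−A) = Σ_j (I−A)_1j·C_1j = (0.75)(0.671875) + (-0.35)(0.102125) + (0.00)(0.344625) + (-0.10)(0.347875) = 0.433375
(I − A)⁻¹ = adj(I−A) / det(I−A) ≈
  [   1.5503     0.7557     0.1485     0.3692]
  [   0.2357     1.3949     0.1826     0.3761]
  [   0.7952     0.5699     1.2036     0.5838]
  [   0.8027     0.7857     0.4751     1.4526]
First solve x = (I − A)⁻¹ d = adj(I−A)·d / det(I−A); in particular x_F = (0.347875·370 + 0.340500·120 + 0.205875·160 + 0.629500·50) / 0.433375 = 233.98875 / 0.433375 ≈ 539.9221.
Intermediate flow from F to F: z_FF = a_FF · x_F = 0.05 × 233.98875 / 0.433375 = 11.6994375 / 0.433375 ≈ 27.00.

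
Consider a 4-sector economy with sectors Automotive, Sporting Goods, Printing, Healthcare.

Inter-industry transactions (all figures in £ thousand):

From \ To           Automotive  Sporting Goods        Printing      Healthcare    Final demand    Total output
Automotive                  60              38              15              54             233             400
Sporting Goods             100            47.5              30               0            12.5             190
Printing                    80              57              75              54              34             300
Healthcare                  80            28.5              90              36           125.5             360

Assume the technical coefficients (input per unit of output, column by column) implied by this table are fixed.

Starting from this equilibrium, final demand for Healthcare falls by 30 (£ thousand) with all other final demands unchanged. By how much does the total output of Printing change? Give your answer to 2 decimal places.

Technical coefficients a_ij = z_ij / X_j:
  a_11 = 60/400 = 0.15, a_21 = 100/400 = 0.25, a_31 = 80/400 = 0.20, a_41 = 80/400 = 0.20
  a_12 = 38/190 = 0.20, a_22 = 47.5/190 = 0.25, a_32 = 57/190 = 0.30, a_42 = 28.5/190 = 0.15
  a_13 = 15/300 = 0.05, a_23 = 30/300 = 0.10, a_33 = 75/300 = 0.25, a_43 = 90/300 = 0.30
  a_14 = 54/360 = 0.15, a_24 = 0/360 = 0.00, a_34 = 54/360 = 0.15, a_44 = 36/360 = 0.10
I − A =
  [   0.85    -0.20    -0.05    -0.15]
  [  -0.25     0.75    -0.10     0.00]
  [  -0.20    -0.30     0.75    -0.15]
  [  -0.20    -0.15    -0.30     0.90]
Compute the cofactors C_ij = (−1)^(i+j)·(3×3 minor ij) of I−A; the adjugate is their transpose:
adj(I−A) = Cᵀ =
  [ 0.443250   0.171000   0.087750   0.088500]
  [ 0.178500   0.493500   0.096000   0.045750]
  [ 0.230625   0.286125   0.500625   0.121875]
  [ 0.205125   0.215625   0.202375   0.399875]
det(I−A) = Σ_j (I−A)_1j·C_1j = (0.85)(0.443250) + (-0.20)(0.178500) + (-0.05)(0.230625) + (-0.15)(0.205125) = 0.2987625
(I − A)⁻¹ = adj(I−A) / det(I−A) ≈
  [   1.4836     0.5724     0.2937     0.2962]
  [   0.5975     1.6518     0.3213     0.1531]
  [   0.7719     0.9577     1.6757     0.4079]
  [   0.6866     0.7217     0.6774     1.3384]
Δx = (I − A)⁻¹ Δd with Δd having -30 in the Healthcare component and 0 elsewhere.
So Δx_3 = L_34 · (-30), where L_34 = adj(I−A)_34 / det(I−A) = 0.121875 / 0.2987625.
Δx_3 = 0.121875 × (-30) / 0.2987625 = -3.65625 / 0.2987625 ≈ -12.24.

Δx_3 = -12.24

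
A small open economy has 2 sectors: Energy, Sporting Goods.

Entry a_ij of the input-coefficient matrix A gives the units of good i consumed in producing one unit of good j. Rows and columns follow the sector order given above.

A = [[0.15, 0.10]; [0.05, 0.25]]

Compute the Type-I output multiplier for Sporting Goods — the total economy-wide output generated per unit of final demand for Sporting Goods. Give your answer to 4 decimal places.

I − A =
  [   0.85    -0.10]
  [  -0.05     0.75]
det(I−A) = (0.85)(0.75) − (-0.10)(-0.05) = 0.6325
adj(I−A) = [[0.75, 0.10], [0.05, 0.85]]
(I − A)⁻¹ = adj(I−A) / det(I−A) ≈
  [   1.18577     0.15810]
  [   0.07905     1.34387]
The output multiplier for sector j is the column-j sum of the Leontief inverse (I − A)⁻¹ = adj(I−A) / det(I−A).
Column 2 of adj(I−A): (0.10, 0.85); det(I−A) = 0.6325.
m_2 = (0.10 + 0.85) / 0.6325 = 0.95 / 0.6325 ≈ 1.5020.

m_2 = 1.5020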